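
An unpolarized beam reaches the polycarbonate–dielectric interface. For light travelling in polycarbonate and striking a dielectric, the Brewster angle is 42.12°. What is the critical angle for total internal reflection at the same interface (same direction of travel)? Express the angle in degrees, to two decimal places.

From Brewster, n₂/n₁ = tan θ_B = tan 42.12° = 0.9042.
Then sin θ_c = n₂/n₁ = 0.9042, so θ_c = arcsin 0.9042 = 64.72°.

θ_c ≈ 64.72°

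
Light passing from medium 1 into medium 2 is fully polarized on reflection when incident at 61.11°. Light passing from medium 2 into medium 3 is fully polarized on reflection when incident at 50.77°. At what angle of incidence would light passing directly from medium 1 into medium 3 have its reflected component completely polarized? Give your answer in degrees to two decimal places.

θ_B ≈ 65.75°

n₂/n₁ = tan 61.11° = 1.8122 and n₃/n₂ = tan 50.77° = 1.2248.
n₃/n₁ = 2.2197. Then tan θ_B(1→3) = n₃/n₁, so θ_B(1→3) = arctan(2.2197) = 65.75°.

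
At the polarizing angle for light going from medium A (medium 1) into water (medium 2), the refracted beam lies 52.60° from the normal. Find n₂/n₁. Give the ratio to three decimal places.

At Brewster incidence θ_B = 90° − θ_t = 90° − 52.60° = 37.40°.
tan θ_B = n₂/n₁, so n₂/n₁ = tan 37.40° = 0.765.

n₂/n₁ ≈ 0.765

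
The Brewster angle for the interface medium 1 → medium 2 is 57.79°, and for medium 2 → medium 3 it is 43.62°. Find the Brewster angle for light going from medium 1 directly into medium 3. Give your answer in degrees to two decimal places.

tan θ_B(1→2) = n₂/n₁ = tan 57.79° = 1.5874.
tan θ_B(2→3) = n₃/n₂ = tan 43.62° = 0.9530.
Multiplying, n₃/n₁ = 1.5874 × 0.9530 = 1.5127, and θ_B(1→3) = arctan 1.5127 = 56.53°.

θ_B ≈ 56.53°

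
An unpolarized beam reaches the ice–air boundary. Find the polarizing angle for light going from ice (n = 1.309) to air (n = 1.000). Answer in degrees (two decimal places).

tan θ_B = n₂/n₁ = 1.000/1.309 = 0.7639.
So θ_B = arctan 0.7639 = 37.38°.

θ_B ≈ 37.38°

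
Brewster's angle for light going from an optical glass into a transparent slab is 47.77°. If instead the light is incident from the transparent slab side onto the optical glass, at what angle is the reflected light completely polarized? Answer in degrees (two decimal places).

Reversing the direction swaps n₁ and n₂, so tan θ_B' = 1/tan θ_B and θ_B' = 90° − θ_B.
Hence θ_B' = 90° − 47.77° = 42.23°.

θ_B' ≈ 42.23°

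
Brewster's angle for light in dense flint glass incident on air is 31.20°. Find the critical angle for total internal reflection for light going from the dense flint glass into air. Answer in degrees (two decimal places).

θ_c ≈ 37.27°

From Brewster, n₂/n₁ = tan θ_B = tan 31.20° = 0.6056.
Then sin θ_c = n₂/n₁ = 0.6056, so θ_c = arcsin 0.6056 = 37.27°.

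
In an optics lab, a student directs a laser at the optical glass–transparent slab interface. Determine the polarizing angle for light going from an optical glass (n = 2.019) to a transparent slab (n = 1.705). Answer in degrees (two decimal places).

tan θ_B = n₂/n₁ = 1.705/2.019 = 0.8445. Taking the arctangent, θ_B = 40.18°.

θ_B ≈ 40.18°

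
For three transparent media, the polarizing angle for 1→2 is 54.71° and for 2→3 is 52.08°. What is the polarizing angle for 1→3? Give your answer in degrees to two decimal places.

θ_B ≈ 61.13°

tan θ_B(1→2) = n₂/n₁ = tan 54.71° = 1.4129.
tan θ_B(2→3) = n₃/n₂ = tan 52.08° = 1.2836.
So n₃/n₁ = (n₂/n₁)(n₃/n₂) = 1.4129 × 1.2836 = 1.8136.
θ_B(1→3) = arctan(1.8136) = 61.13°.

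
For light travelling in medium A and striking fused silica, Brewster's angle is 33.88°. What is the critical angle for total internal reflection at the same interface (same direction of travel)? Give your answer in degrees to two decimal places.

tan θ_B = n₂/n₁ = tan 33.88° = 0.6715.
Total internal reflection: sin θ_c = n₂/n₁ = 0.6715.
θ_c = arcsin(0.6715) = 42.18°.

θ_c ≈ 42.18°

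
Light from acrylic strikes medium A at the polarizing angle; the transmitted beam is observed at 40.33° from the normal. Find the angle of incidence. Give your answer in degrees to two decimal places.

At Brewster's angle the reflected and refracted rays are perpendicular, so θ_B + θ_t = 90°.
θ_B = 90° − 40.33° = 49.67°.

θ_B ≈ 49.67°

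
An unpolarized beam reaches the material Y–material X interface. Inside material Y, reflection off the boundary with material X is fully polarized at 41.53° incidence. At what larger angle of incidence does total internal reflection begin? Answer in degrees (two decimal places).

θ_c ≈ 62.33°

tan θ_B = n₂/n₁ = tan 41.53° = 0.8857.
Total internal reflection: sin θ_c = n₂/n₁ = 0.8857.
θ_c = arcsin(0.8857) = 62.33°.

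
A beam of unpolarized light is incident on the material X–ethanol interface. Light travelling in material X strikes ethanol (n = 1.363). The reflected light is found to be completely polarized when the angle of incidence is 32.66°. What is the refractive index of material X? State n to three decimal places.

n ≈ 2.126

At Brewster's angle, tan θ_B = n₂/n₁ with n₁ on the incident side (material X) and n₂ on the transmitted side (ethanol).
n₁ = n₂ / tan θ_B = 1.363 / tan 32.66° = 2.126.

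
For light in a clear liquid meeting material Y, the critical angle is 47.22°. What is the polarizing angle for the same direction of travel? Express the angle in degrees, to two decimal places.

θ_B ≈ 36.28°

sin θ_c = n₂/n₁, so n₂/n₁ = sin 47.22° = 0.7340.
Brewster: tan θ_B = n₂/n₁ = 0.7340.
θ_B = arctan(0.7340) = 36.28°.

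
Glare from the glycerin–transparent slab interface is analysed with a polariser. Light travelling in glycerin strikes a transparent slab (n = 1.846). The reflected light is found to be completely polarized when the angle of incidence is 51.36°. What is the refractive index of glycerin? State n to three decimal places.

At the polarizing angle, tan θ_B = n₂/n₁ with n₁ on the incident side (glycerin) and n₂ on the transmitted side (a transparent slab).
n₁ = n₂ / tan θ_B = 1.846 / tan 51.36° = 1.476.

n ≈ 1.476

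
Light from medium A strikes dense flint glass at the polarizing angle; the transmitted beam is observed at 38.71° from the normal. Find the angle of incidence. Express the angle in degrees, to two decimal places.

θ_B ≈ 51.29°

At Brewster's angle the reflected and refracted rays are perpendicular, so θ_B + θ_t = 90°.
So θ_B = 90° − θ_t = 90° − 38.71° = 51.29°.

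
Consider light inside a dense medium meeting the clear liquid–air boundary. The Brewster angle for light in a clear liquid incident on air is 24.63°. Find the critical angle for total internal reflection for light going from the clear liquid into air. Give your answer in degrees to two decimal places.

θ_c ≈ 27.29°

tan θ_B = n₂/n₁ = tan 24.63° = 0.4585.
Total internal reflection: sin θ_c = n₂/n₁ = 0.4585.
θ_c = arcsin(0.4585) = 27.29°.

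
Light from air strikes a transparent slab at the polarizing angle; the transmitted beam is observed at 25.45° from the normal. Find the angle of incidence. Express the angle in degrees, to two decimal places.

θ_B ≈ 64.55°

Brewster's condition makes the reflected and refracted beams perpendicular: θ_B + θ_t = 90°.
θ_B = 90° − 25.45° = 64.55°.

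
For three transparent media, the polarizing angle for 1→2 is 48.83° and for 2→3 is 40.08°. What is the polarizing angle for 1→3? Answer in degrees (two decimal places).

n₂/n₁ = tan 48.83° = 1.1435 and n₃/n₂ = tan 40.08° = 0.8415.
Multiplying, n₃/n₁ = 1.1435 × 0.8415 = 0.9622, and θ_B(1→3) = arctan 0.9622 = 43.90°.

θ_B ≈ 43.90°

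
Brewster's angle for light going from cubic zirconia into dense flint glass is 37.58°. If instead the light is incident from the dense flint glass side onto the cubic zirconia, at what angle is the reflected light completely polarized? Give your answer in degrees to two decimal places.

θ_B' ≈ 52.42°

tan θ_B' = n₁/n₂ = 1/tan θ_B, so θ_B' = 90° − θ_B.
θ_B' = 90° − 37.58° = 52.42°.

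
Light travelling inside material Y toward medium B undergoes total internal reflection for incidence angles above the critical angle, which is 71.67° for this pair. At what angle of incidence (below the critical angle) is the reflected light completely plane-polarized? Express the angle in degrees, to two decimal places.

sin θ_c = n₂/n₁, so n₂/n₁ = sin 71.67° = 0.9493.
Brewster: tan θ_B = n₂/n₁ = 0.9493.
θ_B = arctan(0.9493) = 43.51°.

θ_B ≈ 43.51°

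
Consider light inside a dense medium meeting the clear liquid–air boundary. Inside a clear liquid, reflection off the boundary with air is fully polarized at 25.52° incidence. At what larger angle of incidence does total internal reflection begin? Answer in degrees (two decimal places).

n₂/n₁ = tan 25.52° = 0.4774; the critical angle satisfies sin θ_c = n₂/n₁.
θ_c = arcsin(0.4774) = 28.52°.

θ_c ≈ 28.52°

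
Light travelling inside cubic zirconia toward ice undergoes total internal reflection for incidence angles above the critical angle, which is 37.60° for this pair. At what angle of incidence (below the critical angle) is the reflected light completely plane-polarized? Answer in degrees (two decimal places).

θ_B ≈ 31.39°

n₂/n₁ = sin θ_c = sin 37.60° = 0.6101.
tan θ_B equals the same ratio, so θ_B = arctan(0.6101) = 31.39°.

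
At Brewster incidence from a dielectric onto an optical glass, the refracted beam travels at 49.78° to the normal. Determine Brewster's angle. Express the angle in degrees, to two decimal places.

At Brewster's angle the reflected and refracted rays are perpendicular, so θ_B + θ_t = 90°.
θ_B = 90° − 49.78° = 40.22°.

θ_B ≈ 40.22°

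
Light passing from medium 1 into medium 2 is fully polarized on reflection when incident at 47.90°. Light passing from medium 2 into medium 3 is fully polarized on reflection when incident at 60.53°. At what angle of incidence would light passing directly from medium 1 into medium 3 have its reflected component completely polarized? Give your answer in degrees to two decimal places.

Each Brewster angle gives a ratio: n₂/n₁ = tan 47.90° = 1.1067, n₃/n₂ = tan 60.53° = 1.7697.
So n₃/n₁ = (n₂/n₁)(n₃/n₂) = 1.1067 × 1.7697 = 1.9585.
θ_B(1→3) = arctan(1.9585) = 62.95°.

θ_B ≈ 62.95°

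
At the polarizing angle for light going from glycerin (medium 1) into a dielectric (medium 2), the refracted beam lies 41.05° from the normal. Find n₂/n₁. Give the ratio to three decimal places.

At Brewster incidence θ_B = 90° − θ_t = 90° − 41.05° = 48.95°.
Then n₂/n₁ = tan θ_B = tan 48.95° = 1.148.

n₂/n₁ ≈ 1.148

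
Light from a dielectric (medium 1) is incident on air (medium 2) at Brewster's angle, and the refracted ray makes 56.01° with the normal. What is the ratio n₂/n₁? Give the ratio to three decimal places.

θ_B + θ_t = 90°, so θ_B = 90° − 56.01° = 33.99°.
Then n₂/n₁ = tan θ_B = tan 33.99° = 0.674.

n₂/n₁ ≈ 0.674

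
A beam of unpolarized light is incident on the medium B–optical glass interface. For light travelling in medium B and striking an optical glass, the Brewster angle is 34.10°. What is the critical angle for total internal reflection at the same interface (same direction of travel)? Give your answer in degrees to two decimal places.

θ_c ≈ 42.61°

From Brewster, n₂/n₁ = tan θ_B = tan 34.10° = 0.6771.
Then sin θ_c = n₂/n₁ = 0.6771, so θ_c = arcsin 0.6771 = 42.61°.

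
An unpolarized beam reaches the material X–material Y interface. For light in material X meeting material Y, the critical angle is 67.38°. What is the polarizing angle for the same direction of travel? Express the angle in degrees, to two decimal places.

sin θ_c = n₂/n₁, so n₂/n₁ = sin 67.38° = 0.9231.
Brewster: tan θ_B = n₂/n₁ = 0.9231.
θ_B = arctan(0.9231) = 42.71°.

θ_B ≈ 42.71°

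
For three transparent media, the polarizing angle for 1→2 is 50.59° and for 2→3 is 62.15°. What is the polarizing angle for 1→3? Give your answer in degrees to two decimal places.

θ_B ≈ 66.53°

Each Brewster angle gives a ratio: n₂/n₁ = tan 50.59° = 1.2170, n₃/n₂ = tan 62.15° = 1.8927.
n₃/n₁ = 2.3033. Then tan θ_B(1→3) = n₃/n₁, so θ_B(1→3) = arctan(2.3033) = 66.53°.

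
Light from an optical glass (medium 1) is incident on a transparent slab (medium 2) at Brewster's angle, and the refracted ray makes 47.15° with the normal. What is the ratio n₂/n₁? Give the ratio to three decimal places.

n₂/n₁ ≈ 0.928

At Brewster incidence θ_B = 90° − θ_t = 90° − 47.15° = 42.85°.
Then n₂/n₁ = tan θ_B = tan 42.85° = 0.928.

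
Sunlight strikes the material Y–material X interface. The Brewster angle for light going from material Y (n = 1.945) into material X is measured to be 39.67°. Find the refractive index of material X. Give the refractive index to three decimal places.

Brewster's law: tan θ_B = n₂/n₁ (light incident in material Y, refracted into material X).
n₂ = n₁ tan θ_B = 1.945 × tan 39.67° = 1.613.

n ≈ 1.613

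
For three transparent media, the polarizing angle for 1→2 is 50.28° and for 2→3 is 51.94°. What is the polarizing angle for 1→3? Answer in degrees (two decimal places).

Each Brewster angle gives a ratio: n₂/n₁ = tan 50.28° = 1.2037, n₃/n₂ = tan 51.94° = 1.2772.
Multiplying, n₃/n₁ = 1.2037 × 1.2772 = 1.5373, and θ_B(1→3) = arctan 1.5373 = 56.96°.

θ_B ≈ 56.96°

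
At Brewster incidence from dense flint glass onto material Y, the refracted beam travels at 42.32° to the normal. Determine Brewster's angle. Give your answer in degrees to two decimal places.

At Brewster's angle the reflected and refracted rays are perpendicular, so θ_B + θ_t = 90°.
So θ_B = 90° − θ_t = 90° − 42.32° = 47.68°.

θ_B ≈ 47.68°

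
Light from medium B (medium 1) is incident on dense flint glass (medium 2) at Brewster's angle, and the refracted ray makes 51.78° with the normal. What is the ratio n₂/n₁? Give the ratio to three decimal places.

θ_B + θ_t = 90°, so θ_B = 90° − 51.78° = 38.22°.
Then n₂/n₁ = tan θ_B = tan 38.22° = 0.787.

n₂/n₁ ≈ 0.787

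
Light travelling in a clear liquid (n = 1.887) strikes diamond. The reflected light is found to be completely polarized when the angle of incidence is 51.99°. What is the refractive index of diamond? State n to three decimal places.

Brewster's law: tan θ_B = n₂/n₁ (light incident in a clear liquid, refracted into diamond).
n₂ = n₁ tan θ_B = 1.887 × tan 51.99° = 2.414.

n ≈ 2.414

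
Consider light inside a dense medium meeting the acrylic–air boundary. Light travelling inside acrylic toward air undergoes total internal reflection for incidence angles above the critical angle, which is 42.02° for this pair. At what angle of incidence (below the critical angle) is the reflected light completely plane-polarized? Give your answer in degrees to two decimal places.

θ_B ≈ 33.80°

sin θ_c = n₂/n₁, so n₂/n₁ = sin 42.02° = 0.6694.
Brewster: tan θ_B = n₂/n₁ = 0.6694.
θ_B = arctan(0.6694) = 33.80°.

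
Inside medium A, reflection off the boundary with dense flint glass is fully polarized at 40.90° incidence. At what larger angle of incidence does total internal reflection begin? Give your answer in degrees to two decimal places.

θ_c ≈ 60.02°

From Brewster, n₂/n₁ = tan θ_B = tan 40.90° = 0.8662.
Then sin θ_c = n₂/n₁ = 0.8662, so θ_c = arcsin 0.8662 = 60.02°.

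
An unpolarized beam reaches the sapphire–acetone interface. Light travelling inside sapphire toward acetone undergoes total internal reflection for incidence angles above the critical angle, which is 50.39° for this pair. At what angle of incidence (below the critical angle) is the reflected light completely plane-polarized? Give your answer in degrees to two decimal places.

θ_B ≈ 37.61°

sin θ_c = n₂/n₁, so n₂/n₁ = sin 50.39° = 0.7704.
Brewster: tan θ_B = n₂/n₁ = 0.7704.
θ_B = arctan(0.7704) = 37.61°.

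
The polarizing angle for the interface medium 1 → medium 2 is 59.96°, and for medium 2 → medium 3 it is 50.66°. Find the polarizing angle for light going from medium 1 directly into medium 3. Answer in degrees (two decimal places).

θ_B ≈ 64.64°

n₂/n₁ = tan 59.96° = 1.7293 and n₃/n₂ = tan 50.66° = 1.2200.
So n₃/n₁ = (n₂/n₁)(n₃/n₂) = 1.7293 × 1.2200 = 2.1097.
θ_B(1→3) = arctan(2.1097) = 64.64°.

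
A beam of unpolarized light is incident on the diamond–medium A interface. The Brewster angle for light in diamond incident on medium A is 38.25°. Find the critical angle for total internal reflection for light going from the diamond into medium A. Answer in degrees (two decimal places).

From Brewster, n₂/n₁ = tan θ_B = tan 38.25° = 0.7883.
Then sin θ_c = n₂/n₁ = 0.7883, so θ_c = arcsin 0.7883 = 52.03°.

θ_c ≈ 52.03°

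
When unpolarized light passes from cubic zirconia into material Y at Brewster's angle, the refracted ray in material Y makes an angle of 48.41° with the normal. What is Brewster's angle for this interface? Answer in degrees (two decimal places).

Since the reflected and refracted rays are at right angles at the polarizing angle, θ_B + θ_t = 90°.
So θ_B = 90° − θ_t = 90° − 48.41° = 41.59°.

θ_B ≈ 41.59°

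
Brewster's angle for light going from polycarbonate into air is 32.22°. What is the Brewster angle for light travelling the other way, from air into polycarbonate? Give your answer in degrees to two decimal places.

tan θ_B' = n₁/n₂ = 1/tan θ_B, so θ_B' = 90° − θ_B.
θ_B' = 90° − 32.22° = 57.78°.

θ_B' ≈ 57.78°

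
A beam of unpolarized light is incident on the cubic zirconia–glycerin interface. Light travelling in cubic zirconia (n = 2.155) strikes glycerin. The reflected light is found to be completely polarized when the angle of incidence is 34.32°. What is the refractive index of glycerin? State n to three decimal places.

Brewster's law: tan θ_B = n₂/n₁ (light incident in cubic zirconia, refracted into glycerin).
n₂ = n₁ tan θ_B = 2.155 × tan 34.32° = 1.471.

n ≈ 1.471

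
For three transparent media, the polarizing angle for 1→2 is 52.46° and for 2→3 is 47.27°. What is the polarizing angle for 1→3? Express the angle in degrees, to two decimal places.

tan θ_B(1→2) = n₂/n₁ = tan 52.46° = 1.3013.
tan θ_B(2→3) = n₃/n₂ = tan 47.27° = 1.0826.
n₃/n₁ = 1.4088. Then tan θ_B(1→3) = n₃/n₁, so θ_B(1→3) = arctan(1.4088) = 54.63°.

θ_B ≈ 54.63°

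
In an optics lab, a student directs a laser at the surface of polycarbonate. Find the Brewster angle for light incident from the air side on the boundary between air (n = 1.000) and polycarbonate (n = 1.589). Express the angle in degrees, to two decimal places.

θ_B ≈ 57.82°

Brewster's condition: tan θ_B = n₂/n₁ = 1.589/1.000 = 1.5890. Taking the arctangent, θ_B = 57.82°.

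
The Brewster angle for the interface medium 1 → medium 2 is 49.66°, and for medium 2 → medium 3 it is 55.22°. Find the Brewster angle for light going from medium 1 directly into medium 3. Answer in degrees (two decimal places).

θ_B ≈ 59.47°

n₂/n₁ = tan 49.66° = 1.1775 and n₃/n₂ = tan 55.22° = 1.4399.
n₃/n₁ = 1.6955. Then tan θ_B(1→3) = n₃/n₁, so θ_B(1→3) = arctan(1.6955) = 59.47°.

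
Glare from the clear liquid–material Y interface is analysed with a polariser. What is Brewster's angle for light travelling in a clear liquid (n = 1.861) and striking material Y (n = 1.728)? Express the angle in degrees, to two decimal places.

θ_B ≈ 42.88°

tan θ_B = n₂/n₁ = 1.728/1.861 = 0.9285.
So θ_B = arctan 0.9285 = 42.88°.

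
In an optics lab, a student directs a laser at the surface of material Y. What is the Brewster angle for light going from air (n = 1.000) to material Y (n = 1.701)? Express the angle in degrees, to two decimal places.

θ_B ≈ 59.55°

Brewster's condition: tan θ_B = n₂/n₁ = 1.701/1.000 = 1.7010.
θ_B = arctan(1.7010) = 59.55°.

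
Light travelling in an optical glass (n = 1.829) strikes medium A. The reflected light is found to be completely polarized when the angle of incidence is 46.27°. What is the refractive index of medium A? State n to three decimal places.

n ≈ 1.912

Brewster's law: tan θ_B = n₂/n₁ (light incident in an optical glass, refracted into medium A).
n₂ = n₁ tan θ_B = 1.829 × tan 46.27° = 1.912.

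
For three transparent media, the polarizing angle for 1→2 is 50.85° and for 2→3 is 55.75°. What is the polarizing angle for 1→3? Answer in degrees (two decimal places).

tan θ_B(1→2) = n₂/n₁ = tan 50.85° = 1.2283.
tan θ_B(2→3) = n₃/n₂ = tan 55.75° = 1.4687.
Multiplying, n₃/n₁ = 1.2283 × 1.4687 = 1.8040, and θ_B(1→3) = arctan 1.8040 = 61.00°.

θ_B ≈ 61.00°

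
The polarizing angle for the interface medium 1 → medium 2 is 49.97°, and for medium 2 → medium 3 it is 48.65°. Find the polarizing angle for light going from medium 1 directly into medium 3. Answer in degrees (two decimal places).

Each Brewster angle gives a ratio: n₂/n₁ = tan 49.97° = 1.1905, n₃/n₂ = tan 48.65° = 1.1363.
Multiplying, n₃/n₁ = 1.1905 × 1.1363 = 1.3527, and θ_B(1→3) = arctan 1.3527 = 53.53°.

θ_B ≈ 53.53°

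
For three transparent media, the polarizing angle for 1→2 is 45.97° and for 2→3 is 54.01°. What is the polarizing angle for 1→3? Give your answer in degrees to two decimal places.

θ_B ≈ 54.93°

tan θ_B(1→2) = n₂/n₁ = tan 45.97° = 1.0344.
tan θ_B(2→3) = n₃/n₂ = tan 54.01° = 1.3769.
So n₃/n₁ = (n₂/n₁)(n₃/n₂) = 1.0344 × 1.3769 = 1.4243.
θ_B(1→3) = arctan(1.4243) = 54.93°.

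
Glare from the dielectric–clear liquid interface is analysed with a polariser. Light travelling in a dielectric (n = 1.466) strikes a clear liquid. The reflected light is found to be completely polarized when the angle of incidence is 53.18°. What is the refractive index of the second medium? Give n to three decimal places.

Full polarization of the reflected beam means tan θ_B = n₂/n₁, where n₁ is the incident medium (a dielectric).
n₂ = n₁ tan θ_B = 1.466 × tan 53.18° = 1.958.

n ≈ 1.958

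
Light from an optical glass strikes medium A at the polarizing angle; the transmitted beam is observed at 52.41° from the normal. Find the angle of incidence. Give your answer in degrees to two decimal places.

Since the reflected and refracted rays are at right angles at the polarizing angle, θ_B + θ_t = 90°.
θ_B = 90° − 52.41° = 37.59°.

θ_B ≈ 37.59°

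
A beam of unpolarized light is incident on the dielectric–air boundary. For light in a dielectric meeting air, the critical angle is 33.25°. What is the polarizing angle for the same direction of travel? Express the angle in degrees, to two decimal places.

θ_B ≈ 28.74°

n₂/n₁ = sin θ_c = sin 33.25° = 0.5483.
tan θ_B equals the same ratio, so θ_B = arctan(0.5483) = 28.74°.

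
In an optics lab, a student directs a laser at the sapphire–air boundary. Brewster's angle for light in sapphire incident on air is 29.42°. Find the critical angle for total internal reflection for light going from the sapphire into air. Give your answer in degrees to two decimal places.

θ_c ≈ 34.33°

n₂/n₁ = tan 29.42° = 0.5639; the critical angle satisfies sin θ_c = n₂/n₁.
θ_c = arcsin(0.5639) = 34.33°.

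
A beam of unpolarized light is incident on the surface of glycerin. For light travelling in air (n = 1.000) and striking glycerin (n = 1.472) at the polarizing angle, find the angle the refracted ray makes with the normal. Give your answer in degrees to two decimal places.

tan θ_B = n₂/n₁ = 1.472/1.000 = 1.4720, so θ_B = 55.81°.
Since θ_B + θ_t = 90° at Brewster incidence, θ_t = 90° − 55.81° = 34.19°.

θ_t ≈ 34.19°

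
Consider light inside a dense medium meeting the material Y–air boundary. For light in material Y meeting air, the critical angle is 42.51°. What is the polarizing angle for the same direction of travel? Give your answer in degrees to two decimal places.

n₂/n₁ = sin θ_c = sin 42.51° = 0.6757.
tan θ_B equals the same ratio, so θ_B = arctan(0.6757) = 34.05°.

θ_B ≈ 34.05°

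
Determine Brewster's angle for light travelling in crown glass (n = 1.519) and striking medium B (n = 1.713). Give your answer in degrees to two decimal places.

θ_B ≈ 48.44°

Here n₂/n₁ = 1.713/1.519 = 1.1277, and Brewster's law gives tan θ_B = n₂/n₁.
θ_B = arctan(1.1277) = 48.44°.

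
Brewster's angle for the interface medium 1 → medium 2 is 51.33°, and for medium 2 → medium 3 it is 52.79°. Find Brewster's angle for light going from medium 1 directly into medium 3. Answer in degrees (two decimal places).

θ_B ≈ 58.71°

tan θ_B(1→2) = n₂/n₁ = tan 51.33° = 1.2495.
tan θ_B(2→3) = n₃/n₂ = tan 52.79° = 1.3170.
Multiplying, n₃/n₁ = 1.2495 × 1.3170 = 1.6456, and θ_B(1→3) = arctan 1.6456 = 58.71°.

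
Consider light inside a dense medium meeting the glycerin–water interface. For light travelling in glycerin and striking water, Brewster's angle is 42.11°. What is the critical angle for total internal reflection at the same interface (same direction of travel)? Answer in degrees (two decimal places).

θ_c ≈ 64.67°

n₂/n₁ = tan 42.11° = 0.9039; the critical angle satisfies sin θ_c = n₂/n₁.
θ_c = arcsin(0.9039) = 64.67°.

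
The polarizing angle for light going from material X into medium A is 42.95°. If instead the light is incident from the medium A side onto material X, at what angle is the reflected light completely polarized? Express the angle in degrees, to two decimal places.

θ_B' ≈ 47.05°

Reversing the direction swaps n₁ and n₂, so tan θ_B' = 1/tan θ_B and θ_B' = 90° − θ_B.
Hence θ_B' = 90° − 42.95° = 47.05°.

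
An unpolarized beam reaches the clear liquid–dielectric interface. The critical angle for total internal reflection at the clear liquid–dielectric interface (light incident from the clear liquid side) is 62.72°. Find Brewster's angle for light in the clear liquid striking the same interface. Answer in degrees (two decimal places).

θ_B ≈ 41.63°

sin θ_c = n₂/n₁, so n₂/n₁ = sin 62.72° = 0.8888.
Brewster: tan θ_B = n₂/n₁ = 0.8888.
θ_B = arctan(0.8888) = 41.63°.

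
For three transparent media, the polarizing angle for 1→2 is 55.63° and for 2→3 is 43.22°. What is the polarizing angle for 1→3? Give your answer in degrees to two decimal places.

n₂/n₁ = tan 55.63° = 1.4621 and n₃/n₂ = tan 43.22° = 0.9397.
n₃/n₁ = 1.3740. Then tan θ_B(1→3) = n₃/n₁, so θ_B(1→3) = arctan(1.3740) = 53.95°.

θ_B ≈ 53.95°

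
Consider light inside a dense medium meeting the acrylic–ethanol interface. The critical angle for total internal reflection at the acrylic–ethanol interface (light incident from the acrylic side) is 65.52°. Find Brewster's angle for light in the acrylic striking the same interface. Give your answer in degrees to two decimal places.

θ_B ≈ 42.31°

At the critical angle sin θ_c = n₂/n₁, giving n₂/n₁ = sin 65.52° = 0.9101.
Then tan θ_B = n₂/n₁ = 0.9101, so θ_B = arctan 0.9101 = 42.31°.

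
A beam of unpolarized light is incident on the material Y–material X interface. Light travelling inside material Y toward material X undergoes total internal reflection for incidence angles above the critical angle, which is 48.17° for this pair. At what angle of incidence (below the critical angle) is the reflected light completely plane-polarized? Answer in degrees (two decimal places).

sin θ_c = n₂/n₁, so n₂/n₁ = sin 48.17° = 0.7451.
Brewster: tan θ_B = n₂/n₁ = 0.7451.
θ_B = arctan(0.7451) = 36.69°.

θ_B ≈ 36.69°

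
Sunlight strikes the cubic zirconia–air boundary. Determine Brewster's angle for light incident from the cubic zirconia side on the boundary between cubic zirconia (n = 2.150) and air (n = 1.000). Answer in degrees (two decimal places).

θ_B ≈ 24.94°

At Brewster's angle the reflected and refracted rays are perpendicular, which with Snell's law gives tan θ_B = n₂/n₁.
tan θ_B = n₂/n₁ = 1.000/2.150 = 0.4651.
θ_B = arctan(0.4651) = 24.94°.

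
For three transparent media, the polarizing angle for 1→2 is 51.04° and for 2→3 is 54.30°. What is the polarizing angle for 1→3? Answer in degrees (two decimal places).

θ_B ≈ 59.84°

Each Brewster angle gives a ratio: n₂/n₁ = tan 51.04° = 1.2367, n₃/n₂ = tan 54.30° = 1.3916.
Multiplying, n₃/n₁ = 1.2367 × 1.3916 = 1.7210, and θ_B(1→3) = arctan 1.7210 = 59.84°.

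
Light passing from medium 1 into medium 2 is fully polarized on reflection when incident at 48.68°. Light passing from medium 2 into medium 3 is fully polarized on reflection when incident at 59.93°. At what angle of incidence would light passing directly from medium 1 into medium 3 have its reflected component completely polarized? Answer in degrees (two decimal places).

θ_B ≈ 63.02°

n₂/n₁ = tan 48.68° = 1.1375 and n₃/n₂ = tan 59.93° = 1.7272.
n₃/n₁ = 1.9646. Then tan θ_B(1→3) = n₃/n₁, so θ_B(1→3) = arctan(1.9646) = 63.02°.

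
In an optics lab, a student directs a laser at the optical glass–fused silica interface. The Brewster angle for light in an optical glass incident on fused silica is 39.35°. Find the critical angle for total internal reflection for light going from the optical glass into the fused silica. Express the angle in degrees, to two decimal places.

tan θ_B = n₂/n₁ = tan 39.35° = 0.8199.
Total internal reflection: sin θ_c = n₂/n₁ = 0.8199.
θ_c = arcsin(0.8199) = 55.08°.

θ_c ≈ 55.08°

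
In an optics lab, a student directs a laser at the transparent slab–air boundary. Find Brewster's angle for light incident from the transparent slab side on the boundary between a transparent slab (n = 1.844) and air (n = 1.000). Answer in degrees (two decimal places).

θ_B ≈ 28.47°

The reflected p-component vanishes when tan θ_B = n₂/n₁.
Brewster's condition: tan θ_B = n₂/n₁ = 1.000/1.844 = 0.5423. Taking the arctangent, θ_B = 28.47°.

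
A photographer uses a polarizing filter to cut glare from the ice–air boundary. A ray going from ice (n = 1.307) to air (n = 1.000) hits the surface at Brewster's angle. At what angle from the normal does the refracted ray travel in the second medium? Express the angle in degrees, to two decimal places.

θ_B = arctan(n₂/n₁) = arctan(1.000/1.307) = 37.42°.
At Brewster's angle the reflected and refracted rays are perpendicular, so θ_t = 90° − θ_B = 90° − 37.42° = 52.58°.

θ_t ≈ 52.58°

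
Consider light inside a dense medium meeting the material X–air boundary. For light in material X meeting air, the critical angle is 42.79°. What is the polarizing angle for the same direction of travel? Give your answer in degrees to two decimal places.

sin θ_c = n₂/n₁, so n₂/n₁ = sin 42.79° = 0.6793.
Brewster: tan θ_B = n₂/n₁ = 0.6793.
θ_B = arctan(0.6793) = 34.19°.

θ_B ≈ 34.19°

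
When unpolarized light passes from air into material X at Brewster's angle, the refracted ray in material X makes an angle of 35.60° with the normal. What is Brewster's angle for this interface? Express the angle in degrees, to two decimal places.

Brewster's condition makes the reflected and refracted beams perpendicular: θ_B + θ_t = 90°.
So θ_B = 90° − θ_t = 90° − 35.60° = 54.40°.

θ_B ≈ 54.40°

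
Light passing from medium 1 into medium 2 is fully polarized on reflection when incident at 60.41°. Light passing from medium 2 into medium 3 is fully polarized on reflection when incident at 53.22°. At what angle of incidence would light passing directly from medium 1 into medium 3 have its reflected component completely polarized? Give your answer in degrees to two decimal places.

Each Brewster angle gives a ratio: n₂/n₁ = tan 60.41° = 1.7610, n₃/n₂ = tan 53.22° = 1.3377.
n₃/n₁ = 2.3557. Then tan θ_B(1→3) = n₃/n₁, so θ_B(1→3) = arctan(2.3557) = 67.00°.

θ_B ≈ 67.00°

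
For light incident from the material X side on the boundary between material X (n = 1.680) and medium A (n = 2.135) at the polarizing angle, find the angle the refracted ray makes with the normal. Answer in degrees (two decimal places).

θ_t ≈ 38.20°

First find Brewster's angle: tan θ_B = 2.135/1.680 = 1.2708, giving θ_B = 51.80°.
The refracted ray is perpendicular to the reflected ray, so θ_t = 90° − θ_B = 38.20°.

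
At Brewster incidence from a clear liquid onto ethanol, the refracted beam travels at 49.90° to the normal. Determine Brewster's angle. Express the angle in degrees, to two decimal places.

θ_B ≈ 40.10°

At Brewster's angle the reflected and refracted rays are perpendicular, so θ_B + θ_t = 90°.
θ_B = 90° − 49.90° = 40.10°.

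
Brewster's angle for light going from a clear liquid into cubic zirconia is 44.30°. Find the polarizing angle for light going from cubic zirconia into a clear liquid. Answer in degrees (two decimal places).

tan θ_B' = n₁/n₂ = 1/tan θ_B, so θ_B' = 90° − θ_B.
θ_B' = 90° − 44.30° = 45.70°.

θ_B' ≈ 45.70°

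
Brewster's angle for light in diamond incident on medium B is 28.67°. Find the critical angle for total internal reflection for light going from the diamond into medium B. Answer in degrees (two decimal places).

θ_c ≈ 33.15°

n₂/n₁ = tan 28.67° = 0.5468; the critical angle satisfies sin θ_c = n₂/n₁.
θ_c = arcsin(0.5468) = 33.15°.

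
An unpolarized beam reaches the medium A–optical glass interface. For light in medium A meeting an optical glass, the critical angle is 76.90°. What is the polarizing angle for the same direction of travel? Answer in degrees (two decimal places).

sin θ_c = n₂/n₁, so n₂/n₁ = sin 76.90° = 0.9740.
Brewster: tan θ_B = n₂/n₁ = 0.9740.
θ_B = arctan(0.9740) = 44.24°.

θ_B ≈ 44.24°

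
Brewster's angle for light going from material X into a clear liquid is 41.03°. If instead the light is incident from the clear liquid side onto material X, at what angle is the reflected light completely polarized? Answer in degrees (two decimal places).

tan θ_B' = n₁/n₂ = 1/tan θ_B, so θ_B' = 90° − θ_B.
θ_B' = 90° − 41.03° = 48.97°.

θ_B' ≈ 48.97°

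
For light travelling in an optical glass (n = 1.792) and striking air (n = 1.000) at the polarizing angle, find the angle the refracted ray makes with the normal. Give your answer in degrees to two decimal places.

θ_B = arctan(n₂/n₁) = arctan(1.000/1.792) = 29.16°.
At Brewster's angle the reflected and refracted rays are perpendicular, so θ_t = 90° − θ_B = 90° − 29.16° = 60.84°.

θ_t ≈ 60.84°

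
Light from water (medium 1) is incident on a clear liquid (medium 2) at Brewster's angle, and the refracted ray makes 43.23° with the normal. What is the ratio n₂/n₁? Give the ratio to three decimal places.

n₂/n₁ ≈ 1.064

At Brewster incidence θ_B = 90° − θ_t = 90° − 43.23° = 46.77°.
tan θ_B = n₂/n₁, so n₂/n₁ = tan 46.77° = 1.064.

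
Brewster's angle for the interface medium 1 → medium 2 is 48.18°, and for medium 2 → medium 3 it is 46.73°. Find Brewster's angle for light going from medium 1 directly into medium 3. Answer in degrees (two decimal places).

θ_B ≈ 49.89°

n₂/n₁ = tan 48.18° = 1.1177 and n₃/n₂ = tan 46.73° = 1.0623.
n₃/n₁ = 1.1873. Then tan θ_B(1→3) = n₃/n₁, so θ_B(1→3) = arctan(1.1873) = 49.89°.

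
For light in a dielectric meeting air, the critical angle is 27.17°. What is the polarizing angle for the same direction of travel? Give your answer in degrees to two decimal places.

θ_B ≈ 24.54°

sin θ_c = n₂/n₁, so n₂/n₁ = sin 27.17° = 0.4566.
Brewster: tan θ_B = n₂/n₁ = 0.4566.
θ_B = arctan(0.4566) = 24.54°.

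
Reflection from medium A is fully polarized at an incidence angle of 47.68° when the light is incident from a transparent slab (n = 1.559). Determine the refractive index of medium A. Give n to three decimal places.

Brewster's law: tan θ_B = n₂/n₁ (light incident in a transparent slab, refracted into medium A).
n₂ = n₁ tan θ_B = 1.559 × tan 47.68° = 1.712.

n ≈ 1.712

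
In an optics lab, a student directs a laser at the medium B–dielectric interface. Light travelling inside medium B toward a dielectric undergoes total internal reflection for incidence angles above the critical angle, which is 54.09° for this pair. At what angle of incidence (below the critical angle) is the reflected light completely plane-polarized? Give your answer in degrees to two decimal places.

n₂/n₁ = sin θ_c = sin 54.09° = 0.8099.
tan θ_B equals the same ratio, so θ_B = arctan(0.8099) = 39.01°.

θ_B ≈ 39.01°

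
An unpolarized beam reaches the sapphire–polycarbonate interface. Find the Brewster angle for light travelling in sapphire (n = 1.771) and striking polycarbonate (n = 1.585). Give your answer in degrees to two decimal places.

Brewster's condition: tan θ_B = n₂/n₁ = 1.585/1.771 = 0.8950.
θ_B = arctan(0.8950) = 41.83°.

θ_B ≈ 41.83°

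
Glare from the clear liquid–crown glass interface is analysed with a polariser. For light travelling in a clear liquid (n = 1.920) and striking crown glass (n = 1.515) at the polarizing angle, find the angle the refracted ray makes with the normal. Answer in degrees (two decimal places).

First find Brewster's angle: tan θ_B = 1.515/1.920 = 0.7891, giving θ_B = 38.28°.
Since θ_B + θ_t = 90° at Brewster incidence, θ_t = 90° − 38.28° = 51.72°.

θ_t ≈ 51.72°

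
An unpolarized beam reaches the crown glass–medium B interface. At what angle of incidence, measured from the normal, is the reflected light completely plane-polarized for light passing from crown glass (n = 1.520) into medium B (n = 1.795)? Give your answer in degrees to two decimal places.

θ_B ≈ 49.74°

Here n₂/n₁ = 1.795/1.520 = 1.1809, and Brewster's law gives tan θ_B = n₂/n₁.
So θ_B = arctan 1.1809 = 49.74°.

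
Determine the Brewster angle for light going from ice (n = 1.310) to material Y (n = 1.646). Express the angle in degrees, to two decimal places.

θ_B ≈ 51.48°

The reflected p-component vanishes when tan θ_B = n₂/n₁.
Here n₂/n₁ = 1.646/1.310 = 1.2565, and Brewster's law gives tan θ_B = n₂/n₁. Taking the arctangent, θ_B = 51.48°.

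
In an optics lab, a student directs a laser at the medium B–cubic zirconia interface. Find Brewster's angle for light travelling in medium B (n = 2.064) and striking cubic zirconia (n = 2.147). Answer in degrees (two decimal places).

tan θ_B = n₂/n₁ = 2.147/2.064 = 1.0402.
θ_B = arctan(1.0402) = 46.13°.

θ_B ≈ 46.13°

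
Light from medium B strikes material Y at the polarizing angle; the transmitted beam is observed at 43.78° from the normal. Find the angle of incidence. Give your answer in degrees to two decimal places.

Brewster's condition makes the reflected and refracted beams perpendicular: θ_B + θ_t = 90°.
θ_B = 90° − 43.78° = 46.22°.

θ_B ≈ 46.22°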